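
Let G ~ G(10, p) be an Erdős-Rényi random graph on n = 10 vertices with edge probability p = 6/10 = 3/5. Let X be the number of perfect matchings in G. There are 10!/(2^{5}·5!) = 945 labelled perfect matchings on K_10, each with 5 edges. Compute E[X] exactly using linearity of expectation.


K_10 has 10!/(2^{5}·5!) = 945 labelled perfect matchings.
For each such perfect matching H, let X_H = 1 if all 5 edges of H are present in G. Then P[X_H = 1] = p^{5} = (3/5)^{5} = 243/3125.
Summing the indicators: E[X] = Σ_H E[X_H] = 945 · p^{5} = 945 · 243/3125 = 45927/625.
Numerically: E[X] ≈ 73.5.

E[X] = 945 · (3/5)^{5} = 45927/625 ≈ 73.5.


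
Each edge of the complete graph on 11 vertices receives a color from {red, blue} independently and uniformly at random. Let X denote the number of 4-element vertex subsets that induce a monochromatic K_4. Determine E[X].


Let X = Σ_S X_S over the C(11, 4) = 330 subsets S of size 4, where X_S = 1 if the K_4 on S is monochromatic.
For a fixed S, the K_4 on S has C(4, 2) = 6 edges. P[all 6 edges red] = (1/2)^6, and likewise for blue, so P[monochromatic] = 2·(1/2)^6 = 2^{1 − 6} = 1/32.
By linearity: E[X] = C(11, 4) · 2^{1 − 6} = 330 · 1/32 = 165/16.
Numerically: E[X] ≈ 10.312.

E[X] = C(11,4)·2^(1−C(4,2)) = 165/16 ≈ 10.312.


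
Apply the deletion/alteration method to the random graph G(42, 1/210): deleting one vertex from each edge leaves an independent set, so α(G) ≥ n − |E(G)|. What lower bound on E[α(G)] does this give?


E[|E(G)|] = C(42, 2)·p = 861 · (1/210) = 41/10.
E[α(G)] ≥ n − E[|E(G)|] = 42 − 41/10 = 379/10.
Numerically: ≈ 37.900000.
(This is only a lower bound; the true E[α(G)] may be larger.)

E[α(G)] ≥ 379/10 ≈ 37.900000.


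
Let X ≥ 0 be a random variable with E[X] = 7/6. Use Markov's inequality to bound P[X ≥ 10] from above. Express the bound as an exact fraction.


μ = E[X] = 7/6, a = 10.
Markov: P[X ≥ 10] ≤ μ/a = (7/6)/10 = 7/60.
Numerically: ≈ 0.117.
(Since a = 10 > μ = 1.167, the bound 7/60 is < 1 and informative.)

P[X ≥ 10] ≤ 7/60 ≈ 0.117.


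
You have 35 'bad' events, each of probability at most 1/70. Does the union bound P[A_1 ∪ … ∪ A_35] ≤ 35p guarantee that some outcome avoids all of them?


Union bound: P[∪_{i=1}^{35} A_i] ≤ Σ_i P[A_i] ≤ 35·p = 35·(1/70) = 1/2.
Numerically: 1/2 ≈ 0.50000.
Is 1/2 < 1? YES.
Since P[∪ A_i] ≤ 1/2 < 1, the complement has P[∩ A_i^c] ≥ 1 − 1/2 = 1/2 > 0, so some outcome avoids every A_i.

35·p = 1/2 ≈ 0.50000; existence CERTIFIED by the union bound.


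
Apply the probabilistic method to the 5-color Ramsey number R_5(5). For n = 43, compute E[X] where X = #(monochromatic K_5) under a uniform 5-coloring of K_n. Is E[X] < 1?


E[X] = C(43, 5) · 5^{1 − 10} = 962598 · 5^{−9} = 962598/1953125.
As a reduced fraction: E[X] = 962598/1953125 ≈ 0.4929.
Is E[X] < 1? YES.
Since E[X] < 1, there exists a 5-coloring of K_{43} with no monochromatic K_5; hence R_5(5) > 43.

E[X] = 962598/1953125 ≈ 0.4929; E[X] < 1, so R_5(5) > 43.


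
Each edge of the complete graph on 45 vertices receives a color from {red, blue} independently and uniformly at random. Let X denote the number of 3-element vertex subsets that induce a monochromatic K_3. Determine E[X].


Let X = Σ_S X_S over the C(45, 3) = 14190 subsets S of size 3, where X_S = 1 if the K_3 on S is monochromatic.
For a fixed S, the K_3 on S has C(3, 2) = 3 edges. P[all 3 edges red] = (1/2)^3, and likewise for blue, so P[monochromatic] = 2·(1/2)^3 = 2^{1 − 3} = 1/4.
By linearity: E[X] = C(45, 3) · 2^{1 − 3} = 14190 · 1/4 = 7095/2.
Numerically: E[X] ≈ 3547.500000.

E[X] = C(45,3)·2^(1−C(3,2)) = 7095/2 ≈ 3547.500000.


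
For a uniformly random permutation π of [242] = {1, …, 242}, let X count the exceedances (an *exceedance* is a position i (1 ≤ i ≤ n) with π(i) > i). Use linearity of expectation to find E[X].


Write X = Σ_{i=1}^{242} X_i, where X_i = 1_{π(i) > i}.
For each fixed i, π(i) is uniform over {1, …, 242} (marginal of a uniform permutation), so P[π(i) > i] = (n − i)/n. Summing: Σ_{i=1}^{242} (n − i)/n = (0 + 1 + … + 241)/242 = 242(242 − 1)/(2·242) = (242 − 1)/2.
Hence E[X] = Σ_{i=1}^{242} (242 − i)/242 = 241/2 ≈ 120.500000.

E[X] = 241/2 = 120.500000.


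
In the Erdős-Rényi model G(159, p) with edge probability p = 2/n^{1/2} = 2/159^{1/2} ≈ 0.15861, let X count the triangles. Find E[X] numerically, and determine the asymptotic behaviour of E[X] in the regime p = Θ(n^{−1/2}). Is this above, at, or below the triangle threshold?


Number of potential triangles: C(159, 3) = 657359.
Each occurs with probability p³ ≈ (0.15861)³ ≈ 3.9901967e-03.
By linearity: E[X] = C(159, 3)·p³ ≈ 657359 · 3.9901967e-03 ≈ 2622.99168.
Since α = 1/2 < 1, p = c/n^{1/2} ≫ 1/n is above the triangle threshold p ~ 1/n. Asymptotically E[X] ~ (c³/6)·n^{3(1−α)} = (2³/6)·n^{1.5} → ∞; triangles are abundant w.h.p.

E[X] ≈ 2622.99168; in regime p = Θ(1/n^{1/2}) E[X] diverges (above the triangle threshold p ~ 1/n).


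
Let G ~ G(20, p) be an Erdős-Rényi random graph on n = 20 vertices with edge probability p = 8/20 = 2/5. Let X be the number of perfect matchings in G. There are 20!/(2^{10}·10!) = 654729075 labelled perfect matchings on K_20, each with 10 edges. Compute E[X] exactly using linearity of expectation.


K_20 has 20!/(2^{10}·10!) = 654729075 labelled perfect matchings.
For each such perfect matching H, let X_H = 1 if all 10 edges of H are present in G. Then P[X_H = 1] = p^{10} = (2/5)^{10} = 1024/9765625.
By linearity: E[X] = Σ_H E[X_H] = 654729075 · p^{10} = 654729075 · 1024/9765625 = 26817702912/390625.
Numerically: E[X] ≈ 6.87e+04.

E[X] = 654729075 · (2/5)^{10} = 26817702912/390625 ≈ 6.87e+04.


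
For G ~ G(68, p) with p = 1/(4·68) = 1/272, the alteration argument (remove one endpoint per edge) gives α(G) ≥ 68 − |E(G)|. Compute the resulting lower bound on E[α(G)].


E[|E(G)|] = C(68, 2)·p = 2278 · (1/272) = 67/8.
E[α(G)] ≥ n − E[|E(G)|] = 68 − 67/8 = 477/8.
Numerically: ≈ 59.62500.
(This is only a lower bound; the true E[α(G)] may be larger.)

E[α(G)] ≥ 477/8 ≈ 59.62500.


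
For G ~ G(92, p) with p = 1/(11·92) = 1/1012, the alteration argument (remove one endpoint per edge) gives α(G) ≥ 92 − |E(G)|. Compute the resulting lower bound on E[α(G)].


E[|E(G)|] = C(92, 2)·p = 4186 · (1/1012) = 91/22.
E[α(G)] ≥ n − E[|E(G)|] = 92 − 91/22 = 1933/22.
Numerically: ≈ 87.863636.
(This is only a lower bound; the true E[α(G)] may be larger.)

E[α(G)] ≥ 1933/22 ≈ 87.863636.


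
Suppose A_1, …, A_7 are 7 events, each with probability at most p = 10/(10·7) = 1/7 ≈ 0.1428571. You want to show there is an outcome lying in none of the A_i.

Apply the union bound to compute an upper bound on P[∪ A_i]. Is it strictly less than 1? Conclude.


Union bound: P[∪_{i=1}^{7} A_i] ≤ Σ_i P[A_i] ≤ 7·p = 7·(1/7) = 1.
Numerically: 1 ≈ 1.0000000.
Is 1 < 1? NO.
Since the bound 1 is ≥ 1, the union bound is uninformative here; it does NOT by itself certify existence.

7·p = 1 ≈ 1.0000000; existence NOT certified by the union bound.


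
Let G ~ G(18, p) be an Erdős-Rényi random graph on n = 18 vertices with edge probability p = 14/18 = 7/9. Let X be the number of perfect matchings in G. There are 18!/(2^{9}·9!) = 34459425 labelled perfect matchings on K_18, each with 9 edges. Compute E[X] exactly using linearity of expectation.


K_18 has 18!/(2^{9}·9!) = 34459425 labelled perfect matchings.
For each such perfect matching H, let X_H = 1 if all 9 edges of H are present in G. Then P[X_H = 1] = p^{9} = (7/9)^{9} = 40353607/387420489.
By linearity of expectation: E[X] = Σ_H E[X_H] = 34459425 · p^{9} = 34459425 · 40353607/387420489 = 17167433257975/4782969.
Numerically: E[X] ≈ 3.58928e+06.

E[X] = 34459425 · (7/9)^{9} = 17167433257975/4782969 ≈ 3.58928e+06.


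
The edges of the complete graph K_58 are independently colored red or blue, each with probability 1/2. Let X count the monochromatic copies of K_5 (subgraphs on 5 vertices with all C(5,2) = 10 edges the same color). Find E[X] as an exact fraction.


Let X = Σ_S X_S over the C(58, 5) = 4582116 subsets S of size 5, where X_S = 1 if the K_5 on S is monochromatic.
For a fixed S, the K_5 on S has C(5, 2) = 10 edges. P[all 10 edges red] = (1/2)^10, and likewise for blue, so P[monochromatic] = 2·(1/2)^10 = 2^{1 − 10} = 1/512.
By linearity: E[X] = C(58, 5) · 2^{1 − 10} = 4582116 · 1/512 = 1145529/128.
Numerically: E[X] ≈ 8949.4453.

E[X] = C(58,5)·2^(1−C(5,2)) = 1145529/128 ≈ 8949.4453.


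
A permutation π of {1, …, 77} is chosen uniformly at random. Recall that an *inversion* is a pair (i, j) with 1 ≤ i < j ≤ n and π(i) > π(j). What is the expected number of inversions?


Write X = Σ X_I over the C(77, 2) = 2926 pairs i < j, with X_I the indicator of one inversion.
There are 2926 indicators.
For each fixed pair i < j, the values π(i) and π(j) are two distinct elements of {1, …, 77} in uniformly random order; by symmetry P[π(i) > π(j)] = 1/2.
By linearity: E[X] = 2926 · (1/2) = C(77, 2) · (1/2) = 2926/2 = 1463 ≈ 1463.000.

E[X] = 1463 = 1463.000.


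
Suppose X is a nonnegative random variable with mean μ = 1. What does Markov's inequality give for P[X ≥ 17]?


μ = E[X] = 1, a = 17.
Markov: P[X ≥ 17] ≤ μ/a = (1)/17 = 1/17.
Numerically: ≈ 0.059.
(Since a = 17 > μ = 1.000, the bound 1/17 is < 1 and informative.)

P[X ≥ 17] ≤ 1/17 ≈ 0.059.


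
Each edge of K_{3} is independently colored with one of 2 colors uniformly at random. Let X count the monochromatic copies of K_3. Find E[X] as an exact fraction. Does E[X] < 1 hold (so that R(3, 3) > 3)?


E[X] = C(3, 3) · 2^{1 − 3} = 1 · 2^{−2} = 1/4.
As a reduced fraction: E[X] = 1/4 ≈ 0.2500.
Is E[X] < 1? YES.
Since E[X] < 1, there exists a 2-coloring of K_{3} with no monochromatic K_3; hence R(3, 3) > 3.

E[X] = 1/4 ≈ 0.2500; E[X] < 1, so R(3, 3) > 3.


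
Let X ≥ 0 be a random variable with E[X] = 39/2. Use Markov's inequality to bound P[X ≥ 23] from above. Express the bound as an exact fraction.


μ = E[X] = 39/2, a = 23.
Markov: P[X ≥ 23] ≤ μ/a = (39/2)/23 = 39/46.
Numerically: ≈ 0.84783.
(Since a = 23 > μ = 19.50000, the bound 39/46 is < 1 and informative.)

P[X ≥ 23] ≤ 39/46 ≈ 0.84783.


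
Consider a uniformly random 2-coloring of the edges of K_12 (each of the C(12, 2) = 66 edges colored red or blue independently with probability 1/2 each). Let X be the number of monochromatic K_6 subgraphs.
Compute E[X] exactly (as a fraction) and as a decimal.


Let X = Σ_S X_S over the C(12, 6) = 924 subsets S of size 6, where X_S = 1 if the K_6 on S is monochromatic.
For a fixed S, the K_6 on S has C(6, 2) = 15 edges. P[all 15 edges red] = (1/2)^15, and likewise for blue, so P[monochromatic] = 2·(1/2)^15 = 2^{1 − 15} = 1/16384.
By linearity of expectation: E[X] = C(12, 6) · 2^{1 − 15} = 924 · 1/16384 = 231/4096.
Numerically: E[X] ≈ 0.056.

E[X] = C(12,6)·2^(1−C(6,2)) = 231/4096 ≈ 0.056.


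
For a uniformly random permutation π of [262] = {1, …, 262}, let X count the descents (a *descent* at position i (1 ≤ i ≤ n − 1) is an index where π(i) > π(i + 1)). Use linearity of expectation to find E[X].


Write X = Σ X_I over i = 1, …, 261, with X_I the indicator of one descent.
There are 261 indicators.
For each fixed i, the pair (π(i), π(i+1)) is a uniformly random ordered pair of distinct values from {1, …, 262}; by symmetry P[π(i) > π(i+1)] = 1/2.
By linearity: E[X] = 261 · (1/2) = (262 − 1) · (1/2) = 261/2 ≈ 130.500.

E[X] = 261/2 = 130.500.


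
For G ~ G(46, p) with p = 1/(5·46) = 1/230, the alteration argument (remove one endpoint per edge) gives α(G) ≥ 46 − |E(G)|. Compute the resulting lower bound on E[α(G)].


E[|E(G)|] = C(46, 2)·p = 1035 · (1/230) = 9/2.
E[α(G)] ≥ n − E[|E(G)|] = 46 − 9/2 = 83/2.
Numerically: ≈ 41.50000.
(This is only a lower bound; the true E[α(G)] may be larger.)

E[α(G)] ≥ 83/2 ≈ 41.50000.


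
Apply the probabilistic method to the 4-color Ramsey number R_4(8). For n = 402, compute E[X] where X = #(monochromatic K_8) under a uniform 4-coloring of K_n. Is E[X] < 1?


E[X] = C(402, 8) · 4^{1 − 28} = 15770615726749950 · 4^{−27} = 15770615726749950/18014398509481984.
As a reduced fraction: E[X] = 7885307863374975/9007199254740992 ≈ 0.875.
Is E[X] < 1? YES.
Since E[X] < 1, there exists a 4-coloring of K_{402} with no monochromatic K_8; hence R_4(8) > 402.

E[X] = 7885307863374975/9007199254740992 ≈ 0.875; E[X] < 1, so R_4(8) > 402.


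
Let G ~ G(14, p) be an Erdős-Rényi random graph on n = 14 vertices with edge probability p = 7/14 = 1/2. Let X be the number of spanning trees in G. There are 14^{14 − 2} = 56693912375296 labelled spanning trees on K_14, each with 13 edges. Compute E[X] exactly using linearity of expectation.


K_14 has 14^{14 − 2} = 56693912375296 labelled spanning trees.
For each such spanning tree H, let X_H = 1 if all 13 edges of H are present in G. Then P[X_H = 1] = p^{13} = (1/2)^{13} = 1/8192.
By linearity: E[X] = Σ_H E[X_H] = 56693912375296 · p^{13} = 56693912375296 · 1/8192 = 13841287201/2.
Numerically: E[X] ≈ 6.92064e+09.

E[X] = 56693912375296 · (1/2)^{13} = 13841287201/2 ≈ 6.92064e+09.


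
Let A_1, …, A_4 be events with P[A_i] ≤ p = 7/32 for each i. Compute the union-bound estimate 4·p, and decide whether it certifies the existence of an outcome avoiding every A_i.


Union bound: P[∪_{i=1}^{4} A_i] ≤ Σ_i P[A_i] ≤ 4·p = 4·(7/32) = 7/8.
Numerically: 7/8 ≈ 0.8750.
Is 7/8 < 1? YES.
Since P[∪ A_i] ≤ 7/8 < 1, the complement has P[∩ A_i^c] ≥ 1 − 7/8 = 1/8 > 0, so some outcome avoids every A_i.

4·p = 7/8 ≈ 0.8750; existence CERTIFIED by the union bound.


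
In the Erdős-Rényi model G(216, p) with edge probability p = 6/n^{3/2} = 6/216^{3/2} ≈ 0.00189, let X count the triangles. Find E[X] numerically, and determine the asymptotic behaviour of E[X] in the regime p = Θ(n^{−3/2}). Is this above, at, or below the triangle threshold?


Number of potential triangles: C(216, 3) = 1656360.
Each occurs with probability p³ ≈ (0.00189)³ ≈ 6.75168e-09.
By linearity: E[X] = C(216, 3)·p³ ≈ 1656360 · 6.75168e-09 ≈ 0.011.
Since α = 3/2 > 1, p = c/n^{3/2} = o(1/n) is below the triangle threshold p ~ 1/n. Asymptotically E[X] ~ (c³/6)·n^{3(1−α)} = (6³/6)·n^{-1.5} → 0, so by Markov's inequality G has no triangles w.h.p.

E[X] ≈ 0.011; in regime p = Θ(1/n^{3/2}) E[X] tends to 0 (below the triangle threshold p ~ 1/n).


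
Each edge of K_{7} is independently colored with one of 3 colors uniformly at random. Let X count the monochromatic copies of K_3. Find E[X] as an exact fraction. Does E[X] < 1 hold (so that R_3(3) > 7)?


E[X] = C(7, 3) · 3^{1 − 3} = 35 · 3^{−2} = 35/9.
As a reduced fraction: E[X] = 35/9 ≈ 3.889.
Is E[X] < 1? NO.
Since E[X] ≥ 1, the first-moment bound is inconclusive at n = 7; it does NOT by itself certify R_3(3) > 7.

E[X] = 35/9 ≈ 3.889; E[X] ≥ 1; first-moment method inconclusive here.


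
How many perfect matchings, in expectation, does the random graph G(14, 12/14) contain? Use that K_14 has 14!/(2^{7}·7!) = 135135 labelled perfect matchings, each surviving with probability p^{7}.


K_14 has 14!/(2^{7}·7!) = 135135 labelled perfect matchings.
For each such perfect matching H, let X_H = 1 if all 7 edges of H are present in G. Then P[X_H = 1] = p^{7} = (6/7)^{7} = 279936/823543.
By linearity: E[X] = Σ_H E[X_H] = 135135 · p^{7} = 135135 · 279936/823543 = 5404164480/117649.
Numerically: E[X] ≈ 45934.6.

E[X] = 135135 · (6/7)^{7} = 5404164480/117649 ≈ 45934.6.


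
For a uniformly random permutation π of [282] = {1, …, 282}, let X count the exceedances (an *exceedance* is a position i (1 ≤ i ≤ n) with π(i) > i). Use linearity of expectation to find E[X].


Write X = Σ_{i=1}^{282} X_i, where X_i = 1_{π(i) > i}.
For each fixed i, π(i) is uniform over {1, …, 282} (marginal of a uniform permutation), so P[π(i) > i] = (n − i)/n. Summing: Σ_{i=1}^{282} (n − i)/n = (0 + 1 + … + 281)/282 = 282(282 − 1)/(2·282) = (282 − 1)/2.
Hence E[X] = Σ_{i=1}^{282} (282 − i)/282 = 281/2 ≈ 140.500000.

E[X] = 281/2 = 140.500000.


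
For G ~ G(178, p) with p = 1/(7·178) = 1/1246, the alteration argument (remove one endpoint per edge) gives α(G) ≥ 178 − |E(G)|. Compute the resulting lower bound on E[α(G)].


E[|E(G)|] = C(178, 2)·p = 15753 · (1/1246) = 177/14.
E[α(G)] ≥ n − E[|E(G)|] = 178 − 177/14 = 2315/14.
Numerically: ≈ 165.35714.
(This is only a lower bound; the true E[α(G)] may be larger.)

E[α(G)] ≥ 2315/14 ≈ 165.35714.


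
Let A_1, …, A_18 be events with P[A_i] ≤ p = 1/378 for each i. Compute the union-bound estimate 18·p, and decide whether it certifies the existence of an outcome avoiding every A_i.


Union bound: P[∪_{i=1}^{18} A_i] ≤ Σ_i P[A_i] ≤ 18·p = 18·(1/378) = 1/21.
Numerically: 1/21 ≈ 0.0476190.
Is 1/21 < 1? YES.
Since P[∪ A_i] ≤ 1/21 < 1, the complement has P[∩ A_i^c] ≥ 1 − 1/21 = 20/21 > 0, so some outcome avoids every A_i.

18·p = 1/21 ≈ 0.0476190; existence CERTIFIED by the union bound.


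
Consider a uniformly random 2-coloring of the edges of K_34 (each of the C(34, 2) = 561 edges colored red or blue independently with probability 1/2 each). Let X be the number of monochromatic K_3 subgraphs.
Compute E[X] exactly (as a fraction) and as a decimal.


Let X = Σ_S X_S over the C(34, 3) = 5984 subsets S of size 3, where X_S = 1 if the K_3 on S is monochromatic.
For a fixed S, the K_3 on S has C(3, 2) = 3 edges. P[all 3 edges red] = (1/2)^3, and likewise for blue, so P[monochromatic] = 2·(1/2)^3 = 2^{1 − 3} = 1/4.
By linearity: E[X] = C(34, 3) · 2^{1 − 3} = 5984 · 1/4 = 1496.
Numerically: E[X] ≈ 1496.000.

E[X] = C(34,3)·2^(1−C(3,2)) = 1496 ≈ 1496.000.


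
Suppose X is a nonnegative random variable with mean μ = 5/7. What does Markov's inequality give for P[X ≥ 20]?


μ = E[X] = 5/7, a = 20.
Markov: P[X ≥ 20] ≤ μ/a = (5/7)/20 = 1/28.
Numerically: ≈ 0.036.
(Since a = 20 > μ = 0.714, the bound 1/28 is < 1 and informative.)

P[X ≥ 20] ≤ 1/28 ≈ 0.036.


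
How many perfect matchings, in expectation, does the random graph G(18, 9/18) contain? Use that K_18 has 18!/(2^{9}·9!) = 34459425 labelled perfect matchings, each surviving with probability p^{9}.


K_18 has 18!/(2^{9}·9!) = 34459425 labelled perfect matchings.
For each such perfect matching H, let X_H = 1 if all 9 edges of H are present in G. Then P[X_H = 1] = p^{9} = (1/2)^{9} = 1/512.
Summing the indicators: E[X] = Σ_H E[X_H] = 34459425 · p^{9} = 34459425 · 1/512 = 34459425/512.
Numerically: E[X] ≈ 6.73e+04.

E[X] = 34459425 · (1/2)^{9} = 34459425/512 ≈ 6.73e+04.


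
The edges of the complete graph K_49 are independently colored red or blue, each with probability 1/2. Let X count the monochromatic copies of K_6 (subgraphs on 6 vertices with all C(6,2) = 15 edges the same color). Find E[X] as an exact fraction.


Let X = Σ_S X_S over the C(49, 6) = 13983816 subsets S of size 6, where X_S = 1 if the K_6 on S is monochromatic.
For a fixed S, the K_6 on S has C(6, 2) = 15 edges. P[all 15 edges red] = (1/2)^15, and likewise for blue, so P[monochromatic] = 2·(1/2)^15 = 2^{1 − 15} = 1/16384.
By linearity of expectation: E[X] = C(49, 6) · 2^{1 − 15} = 13983816 · 1/16384 = 1747977/2048.
Numerically: E[X] ≈ 853.50439.

E[X] = C(49,6)·2^(1−C(6,2)) = 1747977/2048 ≈ 853.50439.


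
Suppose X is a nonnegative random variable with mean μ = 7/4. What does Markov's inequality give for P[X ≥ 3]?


μ = E[X] = 7/4, a = 3.
Markov: P[X ≥ 3] ≤ μ/a = (7/4)/3 = 7/12.
Numerically: ≈ 0.5833.
(Since a = 3 > μ = 1.7500, the bound 7/12 is < 1 and informative.)

P[X ≥ 3] ≤ 7/12 ≈ 0.5833.


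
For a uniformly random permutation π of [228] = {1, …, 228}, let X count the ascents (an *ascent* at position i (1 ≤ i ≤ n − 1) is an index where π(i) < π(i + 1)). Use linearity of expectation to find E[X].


Write X = Σ X_I over i = 1, …, 227, with X_I the indicator of one ascent.
There are 227 indicators.
For each fixed i, the pair (π(i), π(i+1)) is a uniformly random ordered pair of distinct values from {1, …, 228}; by symmetry P[π(i) < π(i+1)] = 1/2.
By linearity: E[X] = 227 · (1/2) = (228 − 1) · (1/2) = 227/2 ≈ 113.500000.

E[X] = 227/2 = 113.500000.


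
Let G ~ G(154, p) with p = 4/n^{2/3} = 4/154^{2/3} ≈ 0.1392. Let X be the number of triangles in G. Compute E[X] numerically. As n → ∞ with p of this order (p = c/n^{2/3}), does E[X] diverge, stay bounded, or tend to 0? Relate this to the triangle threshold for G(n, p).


Number of potential triangles: C(154, 3) = 596904.
Each occurs with probability p³ ≈ (0.1392)³ ≈ 2.698600e-03.
By linearity: E[X] = C(154, 3)·p³ ≈ 596904 · 2.698600e-03 ≈ 1610.8052.
Since α = 2/3 < 1, p = c/n^{2/3} ≫ 1/n is above the triangle threshold p ~ 1/n. Asymptotically E[X] ~ (c³/6)·n^{3(1−α)} = (4³/6)·n^{1} → ∞; triangles are abundant w.h.p.

E[X] ≈ 1610.8052; in regime p = Θ(1/n^{2/3}) E[X] diverges (above the triangle threshold p ~ 1/n).


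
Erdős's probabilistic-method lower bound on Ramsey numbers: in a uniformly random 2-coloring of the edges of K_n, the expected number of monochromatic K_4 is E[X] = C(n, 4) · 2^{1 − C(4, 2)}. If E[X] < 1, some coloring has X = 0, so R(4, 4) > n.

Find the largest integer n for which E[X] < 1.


We need C(n, 4) · 2^{1 − 6} < 1, i.e. C(n, 4) < 2^{6 − 1} = 32.
Check values of n near the boundary:
  n = 5: C(5, 4) = 5; 5 < 32? YES
  n = 6: C(6, 4) = 15; 15 < 32? YES
  n = 7: C(7, 4) = 35; 35 < 32? NO
The largest n with C(n, 4) < 32 is n = 6 (where E[X] = 15/32 ≈ 0.4687500). Hence R(4, 4) > 6, i.e. R(4, 4) ≥ 7.

Largest n = 6; hence R(4, 4) > 6.


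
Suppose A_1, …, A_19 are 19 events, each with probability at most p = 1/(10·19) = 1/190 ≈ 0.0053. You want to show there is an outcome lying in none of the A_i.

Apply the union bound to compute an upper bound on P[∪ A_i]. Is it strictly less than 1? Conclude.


Union bound: P[∪_{i=1}^{19} A_i] ≤ Σ_i P[A_i] ≤ 19·p = 19·(1/190) = 1/10.
Numerically: 1/10 ≈ 0.1000.
Is 1/10 < 1? YES.
Since P[∪ A_i] ≤ 1/10 < 1, the complement has P[∩ A_i^c] ≥ 1 − 1/10 = 9/10 > 0, so some outcome avoids every A_i.

19·p = 1/10 ≈ 0.1000; existence CERTIFIED by the union bound.


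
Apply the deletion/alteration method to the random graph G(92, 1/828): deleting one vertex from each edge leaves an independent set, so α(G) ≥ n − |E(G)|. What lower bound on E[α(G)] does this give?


E[|E(G)|] = C(92, 2)·p = 4186 · (1/828) = 91/18.
E[α(G)] ≥ n − E[|E(G)|] = 92 − 91/18 = 1565/18.
Numerically: ≈ 86.94444.
(This is only a lower bound; the true E[α(G)] may be larger.)

E[α(G)] ≥ 1565/18 ≈ 86.94444.


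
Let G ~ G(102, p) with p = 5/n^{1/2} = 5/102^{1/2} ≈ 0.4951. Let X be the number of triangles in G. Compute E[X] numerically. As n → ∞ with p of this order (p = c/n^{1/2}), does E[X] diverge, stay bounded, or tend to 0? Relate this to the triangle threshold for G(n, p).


Number of potential triangles: C(102, 3) = 171700.
Each occurs with probability p³ ≈ (0.4951)³ ≈ 1.213416e-01.
By linearity: E[X] = C(102, 3)·p³ ≈ 171700 · 1.213416e-01 ≈ 20834.3546.
Since α = 1/2 < 1, p = c/n^{1/2} ≫ 1/n is above the triangle threshold p ~ 1/n. Asymptotically E[X] ~ (c³/6)·n^{3(1−α)} = (5³/6)·n^{1.5} → ∞; triangles are abundant w.h.p.

E[X] ≈ 20834.3546; in regime p = Θ(1/n^{1/2}) E[X] diverges (above the triangle threshold p ~ 1/n).


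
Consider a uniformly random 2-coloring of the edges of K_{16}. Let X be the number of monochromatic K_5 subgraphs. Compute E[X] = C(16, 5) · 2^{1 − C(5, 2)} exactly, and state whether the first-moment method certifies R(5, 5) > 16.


E[X] = C(16, 5) · 2^{1 − 10} = 4368 · 2^{−9} = 4368/512.
As a reduced fraction: E[X] = 273/32 ≈ 8.531.
Is E[X] < 1? NO.
Since E[X] ≥ 1, the first-moment bound is inconclusive at n = 16; it does NOT by itself certify R(5, 5) > 16.

E[X] = 273/32 ≈ 8.531; E[X] ≥ 1; first-moment method inconclusive here.


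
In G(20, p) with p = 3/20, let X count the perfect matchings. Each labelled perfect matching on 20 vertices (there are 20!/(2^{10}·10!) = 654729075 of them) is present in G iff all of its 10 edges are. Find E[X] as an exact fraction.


K_20 has 20!/(2^{10}·10!) = 654729075 labelled perfect matchings.
For each such perfect matching H, let X_H = 1 if all 10 edges of H are present in G. Then P[X_H = 1] = p^{10} = (3/20)^{10} = 59049/10240000000000.
By linearity: E[X] = Σ_H E[X_H] = 654729075 · p^{10} = 654729075 · 59049/10240000000000 = 1546443885987/409600000000.
Numerically: E[X] ≈ 3.78.

E[X] = 654729075 · (3/20)^{10} = 1546443885987/409600000000 ≈ 3.78.


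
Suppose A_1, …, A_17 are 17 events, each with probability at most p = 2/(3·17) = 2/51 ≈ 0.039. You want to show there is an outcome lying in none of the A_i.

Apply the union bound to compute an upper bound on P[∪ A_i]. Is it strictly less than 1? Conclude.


Union bound: P[∪_{i=1}^{17} A_i] ≤ Σ_i P[A_i] ≤ 17·p = 17·(2/51) = 2/3.
Numerically: 2/3 ≈ 0.667.
Is 2/3 < 1? YES.
Since P[∪ A_i] ≤ 2/3 < 1, the complement has P[∩ A_i^c] ≥ 1 − 2/3 = 1/3 > 0, so some outcome avoids every A_i.

17·p = 2/3 ≈ 0.667; existence CERTIFIED by the union bound.


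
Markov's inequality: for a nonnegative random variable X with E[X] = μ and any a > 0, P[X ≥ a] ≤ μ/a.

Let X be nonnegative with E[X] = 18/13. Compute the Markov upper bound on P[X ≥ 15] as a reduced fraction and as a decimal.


μ = E[X] = 18/13, a = 15.
Markov: P[X ≥ 15] ≤ μ/a = (18/13)/15 = 6/65.
Numerically: ≈ 0.0923.
(Since a = 15 > μ = 1.3846, the bound 6/65 is < 1 and informative.)

P[X ≥ 15] ≤ 6/65 ≈ 0.0923.


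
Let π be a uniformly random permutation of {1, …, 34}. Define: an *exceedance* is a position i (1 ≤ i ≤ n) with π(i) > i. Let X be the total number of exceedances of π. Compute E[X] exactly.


Write X = Σ_{i=1}^{34} X_i, where X_i = 1_{π(i) > i}.
For each fixed i, π(i) is uniform over {1, …, 34} (marginal of a uniform permutation), so P[π(i) > i] = (n − i)/n. Summing: Σ_{i=1}^{34} (n − i)/n = (0 + 1 + … + 33)/34 = 34(34 − 1)/(2·34) = (34 − 1)/2.
Hence E[X] = Σ_{i=1}^{34} (34 − i)/34 = 33/2 ≈ 16.5000.

E[X] = 33/2 = 16.5000.


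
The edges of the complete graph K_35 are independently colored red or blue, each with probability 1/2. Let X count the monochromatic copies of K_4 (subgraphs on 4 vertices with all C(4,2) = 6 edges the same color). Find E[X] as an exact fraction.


Let X = Σ_S X_S over the C(35, 4) = 52360 subsets S of size 4, where X_S = 1 if the K_4 on S is monochromatic.
For a fixed S, the K_4 on S has C(4, 2) = 6 edges. P[all 6 edges red] = (1/2)^6, and likewise for blue, so P[monochromatic] = 2·(1/2)^6 = 2^{1 − 6} = 1/32.
Summing: E[X] = C(35, 4) · 2^{1 − 6} = 52360 · 1/32 = 6545/4.
Numerically: E[X] ≈ 1636.250.

E[X] = C(35,4)·2^(1−C(4,2)) = 6545/4 ≈ 1636.250.


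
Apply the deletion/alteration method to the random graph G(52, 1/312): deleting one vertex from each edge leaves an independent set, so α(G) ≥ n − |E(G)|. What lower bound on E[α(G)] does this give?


E[|E(G)|] = C(52, 2)·p = 1326 · (1/312) = 17/4.
E[α(G)] ≥ n − E[|E(G)|] = 52 − 17/4 = 191/4.
Numerically: ≈ 47.750.
(This is only a lower bound; the true E[α(G)] may be larger.)

E[α(G)] ≥ 191/4 ≈ 47.750.


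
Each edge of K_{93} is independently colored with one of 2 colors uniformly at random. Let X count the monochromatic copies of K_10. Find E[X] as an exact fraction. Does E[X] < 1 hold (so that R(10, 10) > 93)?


E[X] = C(93, 10) · 2^{1 − 45} = 8079421007658 · 2^{−44} = 8079421007658/17592186044416.
As a reduced fraction: E[X] = 4039710503829/8796093022208 ≈ 0.4593.
Is E[X] < 1? YES.
Since E[X] < 1, there exists a 2-coloring of K_{93} with no monochromatic K_10; hence R(10, 10) > 93.

E[X] = 4039710503829/8796093022208 ≈ 0.4593; E[X] < 1, so R(10, 10) > 93.


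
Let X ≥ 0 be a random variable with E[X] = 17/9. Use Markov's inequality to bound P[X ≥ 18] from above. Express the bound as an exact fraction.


μ = E[X] = 17/9, a = 18.
Markov: P[X ≥ 18] ≤ μ/a = (17/9)/18 = 17/162.
Numerically: ≈ 0.1049.
(Since a = 18 > μ = 1.8889, the bound 17/162 is < 1 and informative.)

P[X ≥ 18] ≤ 17/162 ≈ 0.1049.


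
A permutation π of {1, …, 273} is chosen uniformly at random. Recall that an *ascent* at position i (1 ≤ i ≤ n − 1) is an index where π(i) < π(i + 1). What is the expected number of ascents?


Write X = Σ X_I over i = 1, …, 272, with X_I the indicator of one ascent.
There are 272 indicators.
For each fixed i, the pair (π(i), π(i+1)) is a uniformly random ordered pair of distinct values from {1, …, 273}; by symmetry P[π(i) < π(i+1)] = 1/2.
By linearity: E[X] = 272 · (1/2) = (273 − 1) · (1/2) = 136 ≈ 136.000.

E[X] = 136 = 136.000.


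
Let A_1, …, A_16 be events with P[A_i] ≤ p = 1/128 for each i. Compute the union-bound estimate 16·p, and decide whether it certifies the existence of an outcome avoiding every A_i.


Union bound: P[∪_{i=1}^{16} A_i] ≤ Σ_i P[A_i] ≤ 16·p = 16·(1/128) = 1/8.
Numerically: 1/8 ≈ 0.125.
Is 1/8 < 1? YES.
Since P[∪ A_i] ≤ 1/8 < 1, the complement has P[∩ A_i^c] ≥ 1 − 1/8 = 7/8 > 0, so some outcome avoids every A_i.

16·p = 1/8 ≈ 0.125; existence CERTIFIED by the union bound.


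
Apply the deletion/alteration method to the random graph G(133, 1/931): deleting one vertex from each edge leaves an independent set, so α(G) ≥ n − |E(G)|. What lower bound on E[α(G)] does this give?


E[|E(G)|] = C(133, 2)·p = 8778 · (1/931) = 66/7.
E[α(G)] ≥ n − E[|E(G)|] = 133 − 66/7 = 865/7.
Numerically: ≈ 123.5714.
(This is only a lower bound; the true E[α(G)] may be larger.)

E[α(G)] ≥ 865/7 ≈ 123.5714.


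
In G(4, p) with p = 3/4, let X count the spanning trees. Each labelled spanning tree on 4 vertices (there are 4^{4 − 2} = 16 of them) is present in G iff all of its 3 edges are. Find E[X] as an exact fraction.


K_4 has 4^{4 − 2} = 16 labelled spanning trees.
For each such spanning tree H, let X_H = 1 if all 3 edges of H are present in G. Then P[X_H = 1] = p^{3} = (3/4)^{3} = 27/64.
By linearity: E[X] = Σ_H E[X_H] = 16 · p^{3} = 16 · 27/64 = 27/4.
Numerically: E[X] ≈ 6.75.

E[X] = 16 · (3/4)^{3} = 27/4 ≈ 6.75.


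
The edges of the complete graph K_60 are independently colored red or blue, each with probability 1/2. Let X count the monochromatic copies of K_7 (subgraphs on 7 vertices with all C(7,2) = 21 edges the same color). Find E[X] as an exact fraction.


Let X = Σ_S X_S over the C(60, 7) = 386206920 subsets S of size 7, where X_S = 1 if the K_7 on S is monochromatic.
For a fixed S, the K_7 on S has C(7, 2) = 21 edges. P[all 21 edges red] = (1/2)^21, and likewise for blue, so P[monochromatic] = 2·(1/2)^21 = 2^{1 − 21} = 1/1048576.
Summing: E[X] = C(60, 7) · 2^{1 − 21} = 386206920 · 1/1048576 = 48275865/131072.
Numerically: E[X] ≈ 368.3156.

E[X] = C(60,7)·2^(1−C(7,2)) = 48275865/131072 ≈ 368.3156.


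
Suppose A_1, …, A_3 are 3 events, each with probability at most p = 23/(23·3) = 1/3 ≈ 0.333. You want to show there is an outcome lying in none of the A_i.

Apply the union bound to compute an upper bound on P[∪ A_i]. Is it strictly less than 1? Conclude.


Union bound: P[∪_{i=1}^{3} A_i] ≤ Σ_i P[A_i] ≤ 3·p = 3·(1/3) = 1.
Numerically: 1 ≈ 1.000.
Is 1 < 1? NO.
Since the bound 1 is ≥ 1, the union bound is uninformative here; it does NOT by itself certify existence.

3·p = 1 ≈ 1.000; existence NOT certified by the union bound.


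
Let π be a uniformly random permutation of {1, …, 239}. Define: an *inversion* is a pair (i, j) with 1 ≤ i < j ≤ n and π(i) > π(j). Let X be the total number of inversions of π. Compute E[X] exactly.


Write X = Σ X_I over the C(239, 2) = 28441 pairs i < j, with X_I the indicator of one inversion.
There are 28441 indicators.
For each fixed pair i < j, the values π(i) and π(j) are two distinct elements of {1, …, 239} in uniformly random order; by symmetry P[π(i) > π(j)] = 1/2.
By linearity: E[X] = 28441 · (1/2) = C(239, 2) · (1/2) = 28441/2 = 28441/2 ≈ 14220.5000.

E[X] = 28441/2 = 14220.5000.


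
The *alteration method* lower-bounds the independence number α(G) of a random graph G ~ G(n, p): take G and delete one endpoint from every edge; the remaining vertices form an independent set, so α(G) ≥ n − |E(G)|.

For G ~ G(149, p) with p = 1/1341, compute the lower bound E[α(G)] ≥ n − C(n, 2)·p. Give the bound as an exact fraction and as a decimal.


E[|E(G)|] = C(149, 2)·p = 11026 · (1/1341) = 74/9.
E[α(G)] ≥ n − E[|E(G)|] = 149 − 74/9 = 1267/9.
Numerically: ≈ 140.7778.
(This is only a lower bound; the true E[α(G)] may be larger.)

E[α(G)] ≥ 1267/9 ≈ 140.7778.


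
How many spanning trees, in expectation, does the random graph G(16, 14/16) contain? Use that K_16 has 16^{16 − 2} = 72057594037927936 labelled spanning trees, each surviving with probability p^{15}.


K_16 has 16^{16 − 2} = 72057594037927936 labelled spanning trees.
For each such spanning tree H, let X_H = 1 if all 15 edges of H are present in G. Then P[X_H = 1] = p^{15} = (7/8)^{15} = 4747561509943/35184372088832.
Summing the indicators: E[X] = Σ_H E[X_H] = 72057594037927936 · p^{15} = 72057594037927936 · 4747561509943/35184372088832 = 9723005972363264.
Numerically: E[X] ≈ 9.723e+15.

E[X] = 72057594037927936 · (7/8)^{15} = 9723005972363264 ≈ 9.723e+15.


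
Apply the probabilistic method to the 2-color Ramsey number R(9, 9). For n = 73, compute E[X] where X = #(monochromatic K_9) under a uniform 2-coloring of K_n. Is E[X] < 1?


E[X] = C(73, 9) · 2^{1 − 36} = 97082021465 · 2^{−35} = 97082021465/34359738368.
As a reduced fraction: E[X] = 97082021465/34359738368 ≈ 2.8254587.
Is E[X] < 1? NO.
Since E[X] ≥ 1, the first-moment bound is inconclusive at n = 73; it does NOT by itself certify R(9, 9) > 73.

E[X] = 97082021465/34359738368 ≈ 2.8254587; E[X] ≥ 1; first-moment method inconclusive here.


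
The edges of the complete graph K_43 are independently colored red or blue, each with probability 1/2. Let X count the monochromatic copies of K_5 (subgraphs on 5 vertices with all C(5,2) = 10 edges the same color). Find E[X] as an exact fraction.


Let X = Σ_S X_S over the C(43, 5) = 962598 subsets S of size 5, where X_S = 1 if the K_5 on S is monochromatic.
For a fixed S, the K_5 on S has C(5, 2) = 10 edges. P[all 10 edges red] = (1/2)^10, and likewise for blue, so P[monochromatic] = 2·(1/2)^10 = 2^{1 − 10} = 1/512.
Summing: E[X] = C(43, 5) · 2^{1 − 10} = 962598 · 1/512 = 481299/256.
Numerically: E[X] ≈ 1880.07422.

E[X] = C(43,5)·2^(1−C(5,2)) = 481299/256 ≈ 1880.07422.


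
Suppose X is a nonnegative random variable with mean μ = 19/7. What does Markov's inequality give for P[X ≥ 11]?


μ = E[X] = 19/7, a = 11.
Markov: P[X ≥ 11] ≤ μ/a = (19/7)/11 = 19/77.
Numerically: ≈ 0.246753.
(Since a = 11 > μ = 2.714286, the bound 19/77 is < 1 and informative.)

P[X ≥ 11] ≤ 19/77 ≈ 0.246753.


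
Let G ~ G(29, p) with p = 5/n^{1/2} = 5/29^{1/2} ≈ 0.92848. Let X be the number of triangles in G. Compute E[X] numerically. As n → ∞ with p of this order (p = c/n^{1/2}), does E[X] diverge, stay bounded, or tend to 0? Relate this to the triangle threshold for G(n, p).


Number of potential triangles: C(29, 3) = 3654.
Each occurs with probability p³ ≈ (0.92848)³ ≈ 8.0041094e-01.
By linearity: E[X] = C(29, 3)·p³ ≈ 3654 · 8.0041094e-01 ≈ 2924.70158.
Since α = 1/2 < 1, p = c/n^{1/2} ≫ 1/n is above the triangle threshold p ~ 1/n. Asymptotically E[X] ~ (c³/6)·n^{3(1−α)} = (5³/6)·n^{1.5} → ∞; triangles are abundant w.h.p.

E[X] ≈ 2924.70158; in regime p = Θ(1/n^{1/2}) E[X] diverges (above the triangle threshold p ~ 1/n).


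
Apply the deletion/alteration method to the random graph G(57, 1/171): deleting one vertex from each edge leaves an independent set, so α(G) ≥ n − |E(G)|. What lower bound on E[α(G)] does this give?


E[|E(G)|] = C(57, 2)·p = 1596 · (1/171) = 28/3.
E[α(G)] ≥ n − E[|E(G)|] = 57 − 28/3 = 143/3.
Numerically: ≈ 47.666667.
(This is only a lower bound; the true E[α(G)] may be larger.)

E[α(G)] ≥ 143/3 ≈ 47.666667.


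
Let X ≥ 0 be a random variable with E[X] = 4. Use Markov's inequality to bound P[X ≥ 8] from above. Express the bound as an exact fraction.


μ = E[X] = 4, a = 8.
Markov: P[X ≥ 8] ≤ μ/a = (4)/8 = 1/2.
Numerically: ≈ 0.50000.
(Since a = 8 > μ = 4.00000, the bound 1/2 is < 1 and informative.)

P[X ≥ 8] ≤ 1/2 ≈ 0.50000.


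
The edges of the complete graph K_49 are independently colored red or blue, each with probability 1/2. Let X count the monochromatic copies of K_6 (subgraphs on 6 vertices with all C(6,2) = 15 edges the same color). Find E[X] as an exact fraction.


Let X = Σ_S X_S over the C(49, 6) = 13983816 subsets S of size 6, where X_S = 1 if the K_6 on S is monochromatic.
For a fixed S, the K_6 on S has C(6, 2) = 15 edges. P[all 15 edges red] = (1/2)^15, and likewise for blue, so P[monochromatic] = 2·(1/2)^15 = 2^{1 − 15} = 1/16384.
Summing: E[X] = C(49, 6) · 2^{1 − 15} = 13983816 · 1/16384 = 1747977/2048.
Numerically: E[X] ≈ 853.504395.

E[X] = C(49,6)·2^(1−C(6,2)) = 1747977/2048 ≈ 853.504395.


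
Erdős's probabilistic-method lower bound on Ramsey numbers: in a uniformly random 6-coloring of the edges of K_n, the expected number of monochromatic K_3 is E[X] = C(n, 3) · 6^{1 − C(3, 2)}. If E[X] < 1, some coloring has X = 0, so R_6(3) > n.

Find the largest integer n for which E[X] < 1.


We need C(n, 3) · 6^{1 − 3} < 1, i.e. C(n, 3) < 6^{3 − 1} = 36.
Check values of n near the boundary:
  n = 3: C(3, 3) = 1; 1 < 36? YES
  n = 4: C(4, 3) = 4; 4 < 36? YES
  n = 5: C(5, 3) = 10; 10 < 36? YES
  n = 6: C(6, 3) = 20; 20 < 36? YES
  n = 7: C(7, 3) = 35; 35 < 36? YES
  n = 8: C(8, 3) = 56; 56 < 36? NO
The largest n with C(n, 3) < 36 is n = 7 (where E[X] = 35/36 ≈ 0.972222). Hence R_6(3) > 7, i.e. R_6(3) ≥ 8.

Largest n = 7; hence R_6(3) > 7.


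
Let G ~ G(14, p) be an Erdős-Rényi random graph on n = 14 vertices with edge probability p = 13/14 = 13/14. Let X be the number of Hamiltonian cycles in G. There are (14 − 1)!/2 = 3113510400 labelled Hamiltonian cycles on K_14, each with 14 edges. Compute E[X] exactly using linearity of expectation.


K_14 has (14 − 1)!/2 = 3113510400 labelled Hamiltonian cycles.
For each such Hamiltonian cycle H, let X_H = 1 if all 14 edges of H are present in G. Then P[X_H = 1] = p^{14} = (13/14)^{14} = 3937376385699289/11112006825558016.
By linearity: E[X] = Σ_H E[X_H] = 3113510400 · p^{14} = 3113510400 · 3937376385699289/11112006825558016 = 3420497300666614836525/3100448333024.
Numerically: E[X] ≈ 1.1e+09.

E[X] = 3113510400 · (13/14)^{14} = 3420497300666614836525/3100448333024 ≈ 1.1e+09.


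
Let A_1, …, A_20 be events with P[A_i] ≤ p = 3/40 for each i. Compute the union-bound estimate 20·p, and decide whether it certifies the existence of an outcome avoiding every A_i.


Union bound: P[∪_{i=1}^{20} A_i] ≤ Σ_i P[A_i] ≤ 20·p = 20·(3/40) = 3/2.
Numerically: 3/2 ≈ 1.500000.
Is 3/2 < 1? NO.
Since the bound 3/2 is ≥ 1, the union bound is uninformative here; it does NOT by itself certify existence.

20·p = 3/2 ≈ 1.500000; existence NOT certified by the union bound.


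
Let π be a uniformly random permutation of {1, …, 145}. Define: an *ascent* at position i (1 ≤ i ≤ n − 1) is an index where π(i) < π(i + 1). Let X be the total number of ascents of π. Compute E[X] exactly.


Write X = Σ X_I over i = 1, …, 144, with X_I the indicator of one ascent.
There are 144 indicators.
For each fixed i, the pair (π(i), π(i+1)) is a uniformly random ordered pair of distinct values from {1, …, 145}; by symmetry P[π(i) < π(i+1)] = 1/2.
By linearity: E[X] = 144 · (1/2) = (145 − 1) · (1/2) = 72 ≈ 72.000.

E[X] = 72 = 72.000.
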